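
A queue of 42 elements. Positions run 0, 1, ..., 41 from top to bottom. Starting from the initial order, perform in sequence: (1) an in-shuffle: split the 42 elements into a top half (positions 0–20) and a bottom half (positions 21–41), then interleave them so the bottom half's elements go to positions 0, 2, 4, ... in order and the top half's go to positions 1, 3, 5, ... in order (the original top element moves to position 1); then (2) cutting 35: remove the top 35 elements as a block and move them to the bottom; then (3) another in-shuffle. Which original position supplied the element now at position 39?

Undo the operations in reverse order, starting from position 39:
  undo op 3 (in-shuffle, from top half): 39 ← 19
  undo op 2 (cut 35): 19 ← 12
  undo op 1 (in-shuffle, from bottom half): 12 ← 27
So the element at position 39 came from original position 27.

27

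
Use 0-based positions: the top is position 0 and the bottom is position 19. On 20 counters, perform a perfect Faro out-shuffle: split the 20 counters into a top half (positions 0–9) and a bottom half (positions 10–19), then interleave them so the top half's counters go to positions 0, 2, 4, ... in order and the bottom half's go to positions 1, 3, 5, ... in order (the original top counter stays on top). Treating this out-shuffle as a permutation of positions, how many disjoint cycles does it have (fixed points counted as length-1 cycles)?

Trace each unvisited position around until it returns:
(0) (1 2 4 8 16 13 ... len 18) (19)
3 cycles in total.

3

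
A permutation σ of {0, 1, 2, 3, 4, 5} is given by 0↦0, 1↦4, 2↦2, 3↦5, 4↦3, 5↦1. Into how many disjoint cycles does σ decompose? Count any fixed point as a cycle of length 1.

3

Cycle decomposition: (0) (1 4 3 5) (2).
3 cycles.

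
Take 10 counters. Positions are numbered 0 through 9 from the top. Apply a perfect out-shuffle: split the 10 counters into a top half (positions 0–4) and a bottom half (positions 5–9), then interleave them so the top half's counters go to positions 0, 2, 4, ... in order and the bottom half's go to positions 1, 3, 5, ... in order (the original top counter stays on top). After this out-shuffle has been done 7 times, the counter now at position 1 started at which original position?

5

Work backwards from position 1, undoing one out-shuffle at a time:
1 ← 5 ← 7 ← 8 ← 4 ← 2 ← 1 ← 5
So the counter now at position 1 started at position 5.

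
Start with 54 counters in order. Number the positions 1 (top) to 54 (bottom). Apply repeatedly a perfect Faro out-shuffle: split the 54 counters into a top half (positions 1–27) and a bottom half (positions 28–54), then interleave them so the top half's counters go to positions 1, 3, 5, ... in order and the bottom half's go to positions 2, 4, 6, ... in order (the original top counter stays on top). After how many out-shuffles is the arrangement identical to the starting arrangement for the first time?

52

The out-shuffle permutes the 54 positions with cycle lengths [1, 1, 52].
Every counter is home exactly when every cycle has completed a whole number of laps, i.e. after lcm(1, 52) = 52 out-shuffles.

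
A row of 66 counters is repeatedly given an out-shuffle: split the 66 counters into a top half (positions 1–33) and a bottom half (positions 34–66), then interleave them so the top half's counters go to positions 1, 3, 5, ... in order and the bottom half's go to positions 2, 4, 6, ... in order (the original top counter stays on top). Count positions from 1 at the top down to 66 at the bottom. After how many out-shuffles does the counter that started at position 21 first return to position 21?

Follow position 21 under repeated out-shuffles:
21 → 41 → 16 → 31 → 61 → 56 → 46 → 26 → 51 → 36 → 6 → 11 → 21
It first returns after 12 out-shuffles.

12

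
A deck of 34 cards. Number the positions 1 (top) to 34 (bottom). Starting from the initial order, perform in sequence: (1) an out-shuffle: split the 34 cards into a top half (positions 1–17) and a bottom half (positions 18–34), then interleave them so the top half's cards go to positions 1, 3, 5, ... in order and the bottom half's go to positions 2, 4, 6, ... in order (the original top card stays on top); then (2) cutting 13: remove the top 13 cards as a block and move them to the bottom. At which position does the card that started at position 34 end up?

21

Track the card from position 34 forward through each operation:
  after op 1 (out-shuffle): 34 → 34
  after op 2 (cut 13): 34 → 21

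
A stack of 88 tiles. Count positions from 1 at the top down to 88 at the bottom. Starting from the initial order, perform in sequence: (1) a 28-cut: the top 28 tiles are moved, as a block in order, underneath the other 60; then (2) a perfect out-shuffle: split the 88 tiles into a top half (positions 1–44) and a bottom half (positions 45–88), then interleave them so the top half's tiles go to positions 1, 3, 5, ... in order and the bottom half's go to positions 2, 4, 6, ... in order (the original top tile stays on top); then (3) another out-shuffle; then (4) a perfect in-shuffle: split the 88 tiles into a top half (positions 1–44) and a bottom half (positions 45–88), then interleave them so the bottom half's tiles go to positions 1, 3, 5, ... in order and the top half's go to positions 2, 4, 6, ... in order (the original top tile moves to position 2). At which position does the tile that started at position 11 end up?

Track the tile from position 11 forward through each operation:
  after op 1 (cut 28): 11 → 71
  after op 2 (out-shuffle): 71 → 54
  after op 3 (out-shuffle): 54 → 20
  after op 4 (in-shuffle): 20 → 40

40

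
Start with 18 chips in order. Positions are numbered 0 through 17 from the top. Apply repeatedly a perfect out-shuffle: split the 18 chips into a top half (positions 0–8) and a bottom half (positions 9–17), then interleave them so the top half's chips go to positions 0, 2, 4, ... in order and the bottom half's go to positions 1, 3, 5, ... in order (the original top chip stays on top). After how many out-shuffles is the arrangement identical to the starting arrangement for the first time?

The out-shuffle permutes the 18 positions with cycle lengths [1, 1, 8, 8].
Every chip is home exactly when every cycle has completed a whole number of laps, i.e. after lcm(1, 8) = 8 out-shuffles.

8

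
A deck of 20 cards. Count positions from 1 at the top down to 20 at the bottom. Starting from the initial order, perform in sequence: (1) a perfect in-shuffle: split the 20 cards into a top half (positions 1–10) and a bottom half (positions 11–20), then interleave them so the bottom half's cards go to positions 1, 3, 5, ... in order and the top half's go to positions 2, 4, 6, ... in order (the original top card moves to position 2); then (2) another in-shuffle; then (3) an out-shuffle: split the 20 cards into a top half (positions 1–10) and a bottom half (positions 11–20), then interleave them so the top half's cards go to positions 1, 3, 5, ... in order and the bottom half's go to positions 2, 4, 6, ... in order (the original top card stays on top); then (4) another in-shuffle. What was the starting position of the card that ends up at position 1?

Undo the operations in reverse order, starting from position 1:
  undo op 4 (in-shuffle, from bottom half): 1 ← 11
  undo op 3 (out-shuffle, from top half): 11 ← 6
  undo op 2 (in-shuffle, from top half): 6 ← 3
  undo op 1 (in-shuffle, from bottom half): 3 ← 12
So the card at position 1 came from original position 12.

12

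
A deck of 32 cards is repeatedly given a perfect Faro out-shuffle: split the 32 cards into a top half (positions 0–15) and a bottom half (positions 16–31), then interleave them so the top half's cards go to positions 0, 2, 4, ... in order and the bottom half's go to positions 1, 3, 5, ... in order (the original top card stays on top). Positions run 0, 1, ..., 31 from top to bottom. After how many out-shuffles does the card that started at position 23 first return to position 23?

5

Follow position 23 under repeated out-shuffles:
23 → 15 → 30 → 29 → 27 → 23
It first returns after 5 out-shuffles.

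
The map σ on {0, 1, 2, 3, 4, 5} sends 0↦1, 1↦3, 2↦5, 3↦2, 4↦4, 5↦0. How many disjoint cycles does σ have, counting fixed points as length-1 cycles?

Cycle decomposition: (0 1 3 2 5) (4).
2 cycles.

2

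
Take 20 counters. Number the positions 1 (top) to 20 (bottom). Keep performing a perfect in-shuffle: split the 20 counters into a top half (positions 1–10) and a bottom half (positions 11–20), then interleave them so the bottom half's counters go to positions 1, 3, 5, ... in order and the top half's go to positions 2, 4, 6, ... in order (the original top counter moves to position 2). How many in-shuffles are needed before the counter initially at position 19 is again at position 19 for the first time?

Follow position 19 under repeated in-shuffles:
19 → 17 → 13 → 5 → 10 → 20 → 19
It first returns after 6 in-shuffles.

6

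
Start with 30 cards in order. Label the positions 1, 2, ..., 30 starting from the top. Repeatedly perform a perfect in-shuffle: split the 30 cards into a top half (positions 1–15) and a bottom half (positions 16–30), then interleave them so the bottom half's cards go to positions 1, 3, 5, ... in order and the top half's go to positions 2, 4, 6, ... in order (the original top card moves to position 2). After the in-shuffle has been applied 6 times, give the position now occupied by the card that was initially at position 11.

Track the card's position through each in-shuffle:
11 → 22 → 13 → 26 → 21 → 11 → 22

22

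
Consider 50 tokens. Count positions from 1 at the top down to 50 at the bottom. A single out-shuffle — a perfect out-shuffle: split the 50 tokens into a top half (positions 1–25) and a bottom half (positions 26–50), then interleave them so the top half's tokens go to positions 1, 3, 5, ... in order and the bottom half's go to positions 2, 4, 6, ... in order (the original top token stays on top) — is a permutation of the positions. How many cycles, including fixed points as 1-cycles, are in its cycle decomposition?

Trace each unvisited position around until it returns:
(1) (2 3 5 9 17 33 ... len 21) (4 7 13 25 49 48 ... len 21) (8 15 29) (22 43 36) (50)
6 cycles in total.

6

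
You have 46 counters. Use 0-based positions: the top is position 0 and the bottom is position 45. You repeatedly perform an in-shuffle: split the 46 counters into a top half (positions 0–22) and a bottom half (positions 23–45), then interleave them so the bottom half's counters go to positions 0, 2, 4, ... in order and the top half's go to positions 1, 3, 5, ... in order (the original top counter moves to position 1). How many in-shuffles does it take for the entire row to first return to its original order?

The in-shuffle permutes the 46 positions with cycle lengths [23, 23].
Every counter is home exactly when every cycle has completed a whole number of laps, i.e. after lcm(23) = 23 in-shuffles.

23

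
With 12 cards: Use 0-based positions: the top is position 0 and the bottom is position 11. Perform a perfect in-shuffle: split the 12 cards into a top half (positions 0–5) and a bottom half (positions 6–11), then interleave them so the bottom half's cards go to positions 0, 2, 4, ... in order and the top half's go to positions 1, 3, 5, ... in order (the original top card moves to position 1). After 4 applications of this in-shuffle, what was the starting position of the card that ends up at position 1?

4

Work backwards from position 1, undoing one in-shuffle at a time:
1 ← 0 ← 6 ← 9 ← 4
So the card now at position 1 started at position 4.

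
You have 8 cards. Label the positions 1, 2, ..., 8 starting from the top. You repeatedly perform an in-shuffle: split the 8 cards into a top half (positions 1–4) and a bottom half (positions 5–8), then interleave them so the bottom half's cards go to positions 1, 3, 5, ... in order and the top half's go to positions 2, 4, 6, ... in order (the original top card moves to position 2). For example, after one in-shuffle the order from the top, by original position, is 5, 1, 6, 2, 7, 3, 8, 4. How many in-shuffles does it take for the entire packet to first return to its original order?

6

The in-shuffle permutes the 8 positions with cycle lengths [2, 6].
Every card is home exactly when every cycle has completed a whole number of laps, i.e. after lcm(2, 6) = 6 in-shuffles.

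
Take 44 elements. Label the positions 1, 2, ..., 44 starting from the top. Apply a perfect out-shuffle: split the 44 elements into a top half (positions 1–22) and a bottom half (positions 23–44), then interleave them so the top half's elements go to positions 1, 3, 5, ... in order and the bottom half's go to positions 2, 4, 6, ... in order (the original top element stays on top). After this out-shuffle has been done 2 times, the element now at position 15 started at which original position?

Work backwards from position 15, undoing one out-shuffle at a time:
15 ← 8 ← 26
So the element now at position 15 started at position 26.

26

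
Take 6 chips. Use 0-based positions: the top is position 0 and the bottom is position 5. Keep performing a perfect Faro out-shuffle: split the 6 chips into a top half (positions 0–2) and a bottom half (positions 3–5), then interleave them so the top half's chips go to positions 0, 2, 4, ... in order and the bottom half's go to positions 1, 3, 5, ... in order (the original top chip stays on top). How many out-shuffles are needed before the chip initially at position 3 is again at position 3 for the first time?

4

Follow position 3 under repeated out-shuffles:
3 → 1 → 2 → 4 → 3
It first returns after 4 out-shuffles.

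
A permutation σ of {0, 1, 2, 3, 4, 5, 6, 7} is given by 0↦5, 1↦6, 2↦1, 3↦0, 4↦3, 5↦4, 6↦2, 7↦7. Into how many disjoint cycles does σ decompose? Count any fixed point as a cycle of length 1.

Cycle decomposition: (0 5 4 3) (1 6 2) (7).
3 cycles.

3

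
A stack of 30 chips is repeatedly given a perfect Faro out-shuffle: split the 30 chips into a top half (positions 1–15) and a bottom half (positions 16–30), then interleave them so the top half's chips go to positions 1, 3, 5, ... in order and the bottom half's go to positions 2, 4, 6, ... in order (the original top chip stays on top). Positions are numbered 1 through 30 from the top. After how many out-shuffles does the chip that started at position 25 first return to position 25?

Follow position 25 under repeated out-shuffles:
25 → 20 → 10 → 19 → 8 → 15 → 29 → 28 → ... → 25 (length 28)
It first returns after 28 out-shuffles.

28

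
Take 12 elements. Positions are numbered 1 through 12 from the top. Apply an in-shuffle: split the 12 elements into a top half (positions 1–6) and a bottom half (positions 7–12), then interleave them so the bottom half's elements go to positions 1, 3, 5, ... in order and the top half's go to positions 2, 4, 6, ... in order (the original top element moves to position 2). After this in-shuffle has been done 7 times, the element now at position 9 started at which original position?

Work backwards from position 9, undoing one in-shuffle at a time:
9 ← 11 ← 12 ← 6 ← 3 ← 8 ← 4 ← 2
So the element now at position 9 started at position 2.

2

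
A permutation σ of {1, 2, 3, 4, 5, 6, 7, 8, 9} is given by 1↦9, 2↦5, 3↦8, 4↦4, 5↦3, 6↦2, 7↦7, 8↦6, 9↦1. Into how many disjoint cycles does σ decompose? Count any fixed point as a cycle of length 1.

4

Cycle decomposition: (1 9) (2 5 3 8 6) (4) (7).
4 cycles.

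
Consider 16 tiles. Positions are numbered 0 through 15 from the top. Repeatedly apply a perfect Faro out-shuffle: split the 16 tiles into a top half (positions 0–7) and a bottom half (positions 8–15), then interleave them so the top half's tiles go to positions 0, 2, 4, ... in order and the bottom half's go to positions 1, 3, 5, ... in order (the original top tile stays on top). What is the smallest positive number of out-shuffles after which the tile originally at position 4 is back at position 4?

4

Follow position 4 under repeated out-shuffles:
4 → 8 → 1 → 2 → 4
It first returns after 4 out-shuffles.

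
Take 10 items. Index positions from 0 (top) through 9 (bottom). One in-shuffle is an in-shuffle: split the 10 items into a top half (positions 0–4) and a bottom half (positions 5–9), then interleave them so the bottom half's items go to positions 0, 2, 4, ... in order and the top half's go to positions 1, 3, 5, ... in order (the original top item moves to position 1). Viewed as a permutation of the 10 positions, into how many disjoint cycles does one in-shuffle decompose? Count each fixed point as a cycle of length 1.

Trace each unvisited position around until it returns:
(0 1 3 7 4 9 8 6 2 5)
1 cycle in total.

1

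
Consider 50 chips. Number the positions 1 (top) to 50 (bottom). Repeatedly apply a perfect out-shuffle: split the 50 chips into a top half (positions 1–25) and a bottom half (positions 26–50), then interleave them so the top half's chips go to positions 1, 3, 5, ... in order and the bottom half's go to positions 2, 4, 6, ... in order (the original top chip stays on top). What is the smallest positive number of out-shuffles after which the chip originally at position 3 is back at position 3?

21

Follow position 3 under repeated out-shuffles:
3 → 5 → 9 → 17 → 33 → 16 → 31 → 12 → ... → 3 (length 21)
It first returns after 21 out-shuffles.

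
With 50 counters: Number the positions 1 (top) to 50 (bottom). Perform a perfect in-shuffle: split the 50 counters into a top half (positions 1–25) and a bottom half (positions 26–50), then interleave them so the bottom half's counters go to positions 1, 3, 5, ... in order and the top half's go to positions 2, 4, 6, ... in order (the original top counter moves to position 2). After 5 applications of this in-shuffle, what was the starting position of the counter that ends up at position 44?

Work backwards from position 44, undoing one in-shuffle at a time:
44 ← 22 ← 11 ← 31 ← 41 ← 46
So the counter now at position 44 started at position 46.

46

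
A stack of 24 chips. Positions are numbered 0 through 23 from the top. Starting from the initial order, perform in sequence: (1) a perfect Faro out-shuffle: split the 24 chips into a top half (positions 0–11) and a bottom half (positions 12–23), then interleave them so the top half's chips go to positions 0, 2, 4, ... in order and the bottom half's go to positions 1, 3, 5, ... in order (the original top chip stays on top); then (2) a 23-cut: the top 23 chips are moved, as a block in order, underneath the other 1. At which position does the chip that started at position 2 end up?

Track the chip from position 2 forward through each operation:
  after op 1 (out-shuffle): 2 → 4
  after op 2 (cut 23): 4 → 5

5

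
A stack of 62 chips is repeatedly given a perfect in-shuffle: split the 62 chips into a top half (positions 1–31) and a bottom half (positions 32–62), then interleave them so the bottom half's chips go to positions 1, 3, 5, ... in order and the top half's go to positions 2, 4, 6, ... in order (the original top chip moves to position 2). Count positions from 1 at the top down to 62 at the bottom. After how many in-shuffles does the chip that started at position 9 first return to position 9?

3

Follow position 9 under repeated in-shuffles:
9 → 18 → 36 → 9
It first returns after 3 in-shuffles.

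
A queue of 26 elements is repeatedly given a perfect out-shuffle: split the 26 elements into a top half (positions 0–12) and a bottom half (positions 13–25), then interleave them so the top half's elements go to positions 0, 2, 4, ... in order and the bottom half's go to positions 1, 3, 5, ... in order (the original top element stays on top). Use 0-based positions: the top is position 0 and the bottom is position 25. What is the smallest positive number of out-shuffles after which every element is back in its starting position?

The out-shuffle permutes the 26 positions with cycle lengths [1, 1, 4, 20].
Every element is home exactly when every cycle has completed a whole number of laps, i.e. after lcm(1, 4, 20) = 20 out-shuffles.

20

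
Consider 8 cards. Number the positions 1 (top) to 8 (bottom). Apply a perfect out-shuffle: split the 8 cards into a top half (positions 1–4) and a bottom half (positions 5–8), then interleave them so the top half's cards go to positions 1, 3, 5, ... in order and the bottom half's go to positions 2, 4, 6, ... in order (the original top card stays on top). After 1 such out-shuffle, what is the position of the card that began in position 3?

Track the card's position through each out-shuffle:
3 → 5

5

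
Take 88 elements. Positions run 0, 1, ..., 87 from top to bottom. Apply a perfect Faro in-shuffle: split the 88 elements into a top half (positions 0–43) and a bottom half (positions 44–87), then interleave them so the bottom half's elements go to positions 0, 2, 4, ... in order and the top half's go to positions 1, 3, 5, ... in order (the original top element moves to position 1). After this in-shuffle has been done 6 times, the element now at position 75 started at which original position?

Work backwards from position 75, undoing one in-shuffle at a time:
75 ← 37 ← 18 ← 53 ← 26 ← 57 ← 28
So the element now at position 75 started at position 28.

28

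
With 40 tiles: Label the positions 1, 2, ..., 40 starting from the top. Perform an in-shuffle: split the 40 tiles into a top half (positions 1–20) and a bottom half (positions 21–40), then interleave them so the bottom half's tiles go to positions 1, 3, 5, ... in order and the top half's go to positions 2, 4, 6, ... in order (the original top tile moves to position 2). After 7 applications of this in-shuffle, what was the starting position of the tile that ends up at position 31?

Work backwards from position 31, undoing one in-shuffle at a time:
31 ← 36 ← 18 ← 9 ← 25 ← 33 ← 37 ← 39
So the tile now at position 31 started at position 39.

39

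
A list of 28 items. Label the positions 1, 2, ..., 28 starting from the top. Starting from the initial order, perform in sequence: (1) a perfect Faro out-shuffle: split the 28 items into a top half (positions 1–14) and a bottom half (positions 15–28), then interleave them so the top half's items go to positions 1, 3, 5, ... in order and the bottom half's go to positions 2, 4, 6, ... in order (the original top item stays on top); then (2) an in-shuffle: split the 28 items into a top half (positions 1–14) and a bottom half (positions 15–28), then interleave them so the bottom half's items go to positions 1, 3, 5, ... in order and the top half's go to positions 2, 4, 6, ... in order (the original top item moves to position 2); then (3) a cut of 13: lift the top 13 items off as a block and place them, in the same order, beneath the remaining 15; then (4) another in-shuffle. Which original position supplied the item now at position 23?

24

Undo the operations in reverse order, starting from position 23:
  undo op 4 (in-shuffle, from bottom half): 23 ← 26
  undo op 3 (cut 13): 26 ← 11
  undo op 2 (in-shuffle, from bottom half): 11 ← 20
  undo op 1 (out-shuffle, from bottom half): 20 ← 24
So the item at position 23 came from original position 24.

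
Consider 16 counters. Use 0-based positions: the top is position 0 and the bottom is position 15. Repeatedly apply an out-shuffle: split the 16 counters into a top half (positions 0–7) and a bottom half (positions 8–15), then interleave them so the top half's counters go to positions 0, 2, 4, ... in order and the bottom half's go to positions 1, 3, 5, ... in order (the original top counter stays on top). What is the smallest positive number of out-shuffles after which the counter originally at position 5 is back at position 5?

Follow position 5 under repeated out-shuffles:
5 → 10 → 5
It first returns after 2 out-shuffles.

2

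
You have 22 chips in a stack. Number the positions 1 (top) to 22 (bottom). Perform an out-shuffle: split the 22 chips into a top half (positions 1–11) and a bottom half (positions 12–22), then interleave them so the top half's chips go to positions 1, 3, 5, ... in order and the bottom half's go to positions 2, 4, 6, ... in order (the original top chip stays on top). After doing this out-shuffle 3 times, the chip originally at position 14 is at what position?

Track the chip's position through each out-shuffle:
14 → 6 → 11 → 21

21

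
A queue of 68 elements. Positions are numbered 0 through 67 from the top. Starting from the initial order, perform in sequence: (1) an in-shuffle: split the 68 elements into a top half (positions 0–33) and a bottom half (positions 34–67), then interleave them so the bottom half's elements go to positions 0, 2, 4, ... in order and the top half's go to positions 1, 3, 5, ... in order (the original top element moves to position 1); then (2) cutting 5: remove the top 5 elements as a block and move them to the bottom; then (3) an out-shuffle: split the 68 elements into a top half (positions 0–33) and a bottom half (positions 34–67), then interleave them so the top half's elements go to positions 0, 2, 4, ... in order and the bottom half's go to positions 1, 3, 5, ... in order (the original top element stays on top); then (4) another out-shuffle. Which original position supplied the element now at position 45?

Undo the operations in reverse order, starting from position 45:
  undo op 4 (out-shuffle, from bottom half): 45 ← 56
  undo op 3 (out-shuffle, from top half): 56 ← 28
  undo op 2 (cut 5): 28 ← 33
  undo op 1 (in-shuffle, from top half): 33 ← 16
So the element at position 45 came from original position 16.

16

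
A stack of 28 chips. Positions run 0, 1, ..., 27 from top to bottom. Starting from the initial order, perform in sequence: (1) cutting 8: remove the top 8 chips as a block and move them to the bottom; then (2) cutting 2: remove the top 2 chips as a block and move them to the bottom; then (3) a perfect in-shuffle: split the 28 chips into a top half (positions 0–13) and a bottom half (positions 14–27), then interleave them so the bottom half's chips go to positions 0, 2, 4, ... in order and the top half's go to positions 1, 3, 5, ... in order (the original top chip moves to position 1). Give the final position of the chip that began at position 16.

13

Track the chip from position 16 forward through each operation:
  after op 1 (cut 8): 16 → 8
  after op 2 (cut 2): 8 → 6
  after op 3 (in-shuffle): 6 → 13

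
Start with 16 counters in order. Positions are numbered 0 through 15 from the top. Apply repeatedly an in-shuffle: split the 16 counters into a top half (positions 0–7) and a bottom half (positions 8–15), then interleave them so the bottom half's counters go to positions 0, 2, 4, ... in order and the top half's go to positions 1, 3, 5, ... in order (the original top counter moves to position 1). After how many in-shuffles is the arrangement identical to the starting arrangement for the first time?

The in-shuffle permutes the 16 positions with cycle lengths [8, 8].
Every counter is home exactly when every cycle has completed a whole number of laps, i.e. after lcm(8) = 8 in-shuffles.

8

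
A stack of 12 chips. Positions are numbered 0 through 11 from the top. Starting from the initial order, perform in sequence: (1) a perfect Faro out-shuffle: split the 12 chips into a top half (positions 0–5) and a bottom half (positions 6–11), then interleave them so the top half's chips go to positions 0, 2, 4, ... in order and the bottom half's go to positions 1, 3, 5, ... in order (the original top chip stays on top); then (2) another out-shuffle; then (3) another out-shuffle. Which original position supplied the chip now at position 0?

0

Undo the operations in reverse order, starting from position 0:
  undo op 3 (out-shuffle, from top half): 0 ← 0
  undo op 2 (out-shuffle, from top half): 0 ← 0
  undo op 1 (out-shuffle, from top half): 0 ← 0
So the chip at position 0 came from original position 0.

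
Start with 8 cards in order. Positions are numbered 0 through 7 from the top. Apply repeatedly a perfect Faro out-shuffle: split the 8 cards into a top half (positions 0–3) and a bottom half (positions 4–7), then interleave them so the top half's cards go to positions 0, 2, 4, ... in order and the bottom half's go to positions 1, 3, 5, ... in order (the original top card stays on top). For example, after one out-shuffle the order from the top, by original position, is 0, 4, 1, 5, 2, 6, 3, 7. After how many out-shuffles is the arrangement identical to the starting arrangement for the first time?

3

The out-shuffle permutes the 8 positions with cycle lengths [1, 1, 3, 3].
Every card is home exactly when every cycle has completed a whole number of laps, i.e. after lcm(1, 3) = 3 out-shuffles.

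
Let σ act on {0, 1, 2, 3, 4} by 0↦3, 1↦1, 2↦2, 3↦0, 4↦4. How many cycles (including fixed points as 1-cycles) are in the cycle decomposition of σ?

Cycle decomposition: (0 3) (1) (2) (4).
4 cycles.

4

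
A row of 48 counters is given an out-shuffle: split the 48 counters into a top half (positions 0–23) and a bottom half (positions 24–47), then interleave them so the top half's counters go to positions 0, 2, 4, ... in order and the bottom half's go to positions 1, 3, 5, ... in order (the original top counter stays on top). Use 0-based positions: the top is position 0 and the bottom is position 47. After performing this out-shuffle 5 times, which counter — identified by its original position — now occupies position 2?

Work backwards from position 2, undoing one out-shuffle at a time:
2 ← 1 ← 24 ← 12 ← 6 ← 3
So the counter now at position 2 started at position 3.

3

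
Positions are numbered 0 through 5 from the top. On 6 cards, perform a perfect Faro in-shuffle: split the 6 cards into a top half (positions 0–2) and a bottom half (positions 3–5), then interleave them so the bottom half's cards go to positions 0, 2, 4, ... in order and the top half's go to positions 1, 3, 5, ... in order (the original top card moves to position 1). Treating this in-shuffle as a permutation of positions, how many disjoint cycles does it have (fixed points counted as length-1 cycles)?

Trace each unvisited position around until it returns:
(0 1 3) (2 5 4)
2 cycles in total.

2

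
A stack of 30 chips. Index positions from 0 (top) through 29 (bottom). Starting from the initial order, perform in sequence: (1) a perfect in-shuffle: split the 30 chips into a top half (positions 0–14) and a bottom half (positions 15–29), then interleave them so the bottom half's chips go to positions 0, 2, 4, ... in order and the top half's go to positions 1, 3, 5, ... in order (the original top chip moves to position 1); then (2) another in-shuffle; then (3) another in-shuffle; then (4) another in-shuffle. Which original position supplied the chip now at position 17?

4

Undo the operations in reverse order, starting from position 17:
  undo op 4 (in-shuffle, from top half): 17 ← 8
  undo op 3 (in-shuffle, from bottom half): 8 ← 19
  undo op 2 (in-shuffle, from top half): 19 ← 9
  undo op 1 (in-shuffle, from top half): 9 ← 4
So the chip at position 17 came from original position 4.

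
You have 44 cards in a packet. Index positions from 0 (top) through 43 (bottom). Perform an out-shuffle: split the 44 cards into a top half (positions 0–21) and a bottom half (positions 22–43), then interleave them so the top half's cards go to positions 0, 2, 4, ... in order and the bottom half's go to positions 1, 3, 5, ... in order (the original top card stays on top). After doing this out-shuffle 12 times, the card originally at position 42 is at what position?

32

Track the card's position through each out-shuffle:
42 → 41 → 39 → 35 → 27 → 11 → 22 → 1 → 2 → 4 → 8 → 16 → 32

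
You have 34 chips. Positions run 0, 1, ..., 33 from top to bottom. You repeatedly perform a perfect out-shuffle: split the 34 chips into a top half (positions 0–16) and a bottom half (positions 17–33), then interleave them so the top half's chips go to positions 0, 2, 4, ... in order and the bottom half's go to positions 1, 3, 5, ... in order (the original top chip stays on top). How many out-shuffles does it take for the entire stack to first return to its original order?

10

The out-shuffle permutes the 34 positions with cycle lengths [1, 1, 2, 10, 10, 10].
Every chip is home exactly when every cycle has completed a whole number of laps, i.e. after lcm(1, 2, 10) = 10 out-shuffles.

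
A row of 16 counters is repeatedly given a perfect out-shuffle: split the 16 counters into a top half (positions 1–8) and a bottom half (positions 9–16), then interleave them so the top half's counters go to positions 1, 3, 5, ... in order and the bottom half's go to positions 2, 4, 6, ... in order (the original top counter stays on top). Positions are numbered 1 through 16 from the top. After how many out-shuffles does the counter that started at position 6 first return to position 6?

2

Follow position 6 under repeated out-shuffles:
6 → 11 → 6
It first returns after 2 out-shuffles.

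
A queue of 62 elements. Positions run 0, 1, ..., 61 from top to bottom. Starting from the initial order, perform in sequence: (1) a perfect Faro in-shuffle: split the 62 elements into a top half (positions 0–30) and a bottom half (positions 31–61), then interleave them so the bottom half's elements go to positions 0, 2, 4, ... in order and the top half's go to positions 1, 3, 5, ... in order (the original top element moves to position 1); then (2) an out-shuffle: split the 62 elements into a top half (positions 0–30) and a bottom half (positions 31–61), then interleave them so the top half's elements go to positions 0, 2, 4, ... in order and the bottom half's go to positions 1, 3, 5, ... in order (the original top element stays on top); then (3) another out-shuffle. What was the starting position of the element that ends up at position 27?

42

Undo the operations in reverse order, starting from position 27:
  undo op 3 (out-shuffle, from bottom half): 27 ← 44
  undo op 2 (out-shuffle, from top half): 44 ← 22
  undo op 1 (in-shuffle, from bottom half): 22 ← 42
So the element at position 27 came from original position 42.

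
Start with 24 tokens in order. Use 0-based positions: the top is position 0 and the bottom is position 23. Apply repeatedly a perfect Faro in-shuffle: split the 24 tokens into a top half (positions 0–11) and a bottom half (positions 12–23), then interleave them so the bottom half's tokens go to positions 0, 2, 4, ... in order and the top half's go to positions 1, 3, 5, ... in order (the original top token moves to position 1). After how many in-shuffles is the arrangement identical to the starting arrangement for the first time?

20

The in-shuffle permutes the 24 positions with cycle lengths [4, 20].
Every token is home exactly when every cycle has completed a whole number of laps, i.e. after lcm(4, 20) = 20 in-shuffles.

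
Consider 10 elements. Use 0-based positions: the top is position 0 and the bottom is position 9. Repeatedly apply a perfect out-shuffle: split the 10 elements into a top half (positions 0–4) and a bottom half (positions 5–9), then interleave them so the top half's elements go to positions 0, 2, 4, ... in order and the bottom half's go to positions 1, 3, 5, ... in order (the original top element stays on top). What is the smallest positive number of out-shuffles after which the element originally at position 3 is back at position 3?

Follow position 3 under repeated out-shuffles:
3 → 6 → 3
It first returns after 2 out-shuffles.

2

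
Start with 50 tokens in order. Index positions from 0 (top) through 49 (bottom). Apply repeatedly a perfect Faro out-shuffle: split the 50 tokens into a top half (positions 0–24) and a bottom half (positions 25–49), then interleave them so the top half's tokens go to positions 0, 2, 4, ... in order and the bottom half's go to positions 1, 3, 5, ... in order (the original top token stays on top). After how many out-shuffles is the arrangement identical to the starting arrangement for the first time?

21

The out-shuffle permutes the 50 positions with cycle lengths [1, 1, 3, 3, 21, 21].
Every token is home exactly when every cycle has completed a whole number of laps, i.e. after lcm(1, 3, 21) = 21 out-shuffles.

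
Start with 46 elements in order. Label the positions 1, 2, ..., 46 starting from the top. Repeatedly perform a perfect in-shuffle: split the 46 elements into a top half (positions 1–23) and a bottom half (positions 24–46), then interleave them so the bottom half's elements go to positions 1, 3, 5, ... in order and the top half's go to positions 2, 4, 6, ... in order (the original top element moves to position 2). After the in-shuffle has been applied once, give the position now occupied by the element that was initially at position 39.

31

Track the element's position through each in-shuffle:
39 → 31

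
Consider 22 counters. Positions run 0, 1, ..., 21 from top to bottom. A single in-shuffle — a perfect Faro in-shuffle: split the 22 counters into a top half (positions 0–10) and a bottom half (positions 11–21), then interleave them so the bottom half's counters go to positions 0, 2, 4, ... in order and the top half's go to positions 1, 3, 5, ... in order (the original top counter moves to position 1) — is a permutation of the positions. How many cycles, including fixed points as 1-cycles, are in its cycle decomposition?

2

Trace each unvisited position around until it returns:
(0 1 3 7 15 8 ... len 11) (4 9 19 16 10 21 ... len 11)
2 cycles in total.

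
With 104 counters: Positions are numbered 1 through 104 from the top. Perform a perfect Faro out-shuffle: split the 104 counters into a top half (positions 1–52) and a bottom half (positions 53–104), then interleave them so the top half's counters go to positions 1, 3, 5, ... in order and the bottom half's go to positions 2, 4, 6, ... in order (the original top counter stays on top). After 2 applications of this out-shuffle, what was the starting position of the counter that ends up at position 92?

Work backwards from position 92, undoing one out-shuffle at a time:
92 ← 98 ← 101
So the counter now at position 92 started at position 101.

101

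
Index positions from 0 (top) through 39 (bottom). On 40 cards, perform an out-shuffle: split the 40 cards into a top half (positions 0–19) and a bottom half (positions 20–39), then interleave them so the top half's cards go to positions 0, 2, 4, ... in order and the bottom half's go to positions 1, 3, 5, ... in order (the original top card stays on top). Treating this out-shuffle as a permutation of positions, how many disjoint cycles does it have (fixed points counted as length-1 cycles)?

6

Trace each unvisited position around until it returns:
(0) (1 2 4 8 16 32 ... len 12) (3 6 12 24 9 18 ... len 12) (7 14 28 17 34 29 ... len 12) (13 26) (39)
6 cycles in total.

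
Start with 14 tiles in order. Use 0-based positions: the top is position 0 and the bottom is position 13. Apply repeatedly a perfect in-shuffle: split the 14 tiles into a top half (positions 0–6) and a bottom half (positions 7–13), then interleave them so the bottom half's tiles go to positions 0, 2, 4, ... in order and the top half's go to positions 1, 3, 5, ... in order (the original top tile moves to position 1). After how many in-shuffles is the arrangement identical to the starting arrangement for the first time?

The in-shuffle permutes the 14 positions with cycle lengths [2, 4, 4, 4].
Every tile is home exactly when every cycle has completed a whole number of laps, i.e. after lcm(2, 4) = 4 in-shuffles.

4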